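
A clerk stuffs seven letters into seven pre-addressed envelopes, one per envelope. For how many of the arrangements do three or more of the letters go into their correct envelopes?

Sum C(7,i)·!(7-i) for i = 3..7:
  i=3: C(7,3)·!4 = 35·9 = 315
  i=4: C(7,4)·!3 = 35·2 = 70
  i=5: C(7,5)·!2 = 21·1 = 21
  i=6: C(7,6)·!1 = 7·0 = 0
  i=7: C(7,7)·!0 = 1·1 = 1
Total = 407.

407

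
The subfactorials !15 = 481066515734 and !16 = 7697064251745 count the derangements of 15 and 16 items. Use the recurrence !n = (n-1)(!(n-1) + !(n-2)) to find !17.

130850092279664

!17 = (17-1)·(!16 + !15) = 16·(7697064251745 + 481066515734) = 16·8178130767479 = 130850092279664.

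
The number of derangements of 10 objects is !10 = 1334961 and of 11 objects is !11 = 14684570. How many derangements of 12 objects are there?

!12 = (12-1)·(!11 + !10) = 11·(14684570 + 1334961) = 11·16019531 = 176214841.

176214841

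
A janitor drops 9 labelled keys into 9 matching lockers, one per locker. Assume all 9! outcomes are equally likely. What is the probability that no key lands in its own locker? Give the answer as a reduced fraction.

16687/45360

Favorable outcomes: !9 = 133496.
Total outcomes: 9! = 362880.
Probability = 133496/362880 = 16687/45360.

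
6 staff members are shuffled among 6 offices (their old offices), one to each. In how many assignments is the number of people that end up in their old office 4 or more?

# with exactly i fixed is C(6,i)·!(6-i); sum over i=4..6:
  i=4: C(6,4)·!2 = 15·1 = 15
  i=5: C(6,5)·!1 = 6·0 = 0
  i=6: C(6,6)·!0 = 1·1 = 1
Total = 16.

16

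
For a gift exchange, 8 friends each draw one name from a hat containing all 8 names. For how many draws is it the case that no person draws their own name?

14833

The number of derangements of 8 is !8 = Σ_{k=0}^{8} (-1)^k·8!/k!
= 8! - 8!/1! + 8!/2! - 8!/3! + 8!/4! - 8!/5! + 8!/6! - 8!/7! + 8!/8!
= 40320 - 40320 + 20160 - 6720 + 1680 - 336 + 56 - 8 + 1
= 14833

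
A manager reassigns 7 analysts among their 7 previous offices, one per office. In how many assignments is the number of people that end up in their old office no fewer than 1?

Sum C(7,i)·!(7-i) for i = 1..7:
  i=1: C(7,1)·!6 = 7·265 = 1855
  i=2: C(7,2)·!5 = 21·44 = 924
  i=3: C(7,3)·!4 = 35·9 = 315
  i=4: C(7,4)·!3 = 35·2 = 70
  i=5: C(7,5)·!2 = 21·1 = 21
  i=6: C(7,6)·!1 = 7·0 = 0
  i=7: C(7,7)·!0 = 1·1 = 1
Total = 3186.

3186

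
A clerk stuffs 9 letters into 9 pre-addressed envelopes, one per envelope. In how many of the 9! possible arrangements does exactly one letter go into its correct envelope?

Pick the single fixed position: C(9,1) = 9 ways.
The remaining 8 must be deranged: !8 = 14833.
Total: 9 × 14833 = 133497.

133497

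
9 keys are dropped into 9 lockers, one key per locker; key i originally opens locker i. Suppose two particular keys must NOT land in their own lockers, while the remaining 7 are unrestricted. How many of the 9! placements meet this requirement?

Inclusion-exclusion on the 2 forbidden self-matches:
Σ_{j=0}^{2} (-1)^j C(2,j)(9-j)!
= C(2,0)·9! - C(2,1)·8! + C(2,2)·7!
= 362880 - 80640 + 5040
= 287280

287280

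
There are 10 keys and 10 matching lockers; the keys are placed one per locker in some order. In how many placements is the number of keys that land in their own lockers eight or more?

46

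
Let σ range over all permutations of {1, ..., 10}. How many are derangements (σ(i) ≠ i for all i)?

1334961

!10 is the nearest integer to 10!/e.
10! = 3628800, and 3628800/e ≈ 1334960.92, so !10 = 1334961.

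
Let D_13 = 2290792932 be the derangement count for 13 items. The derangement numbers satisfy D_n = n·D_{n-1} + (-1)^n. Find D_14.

32071101049

D_14 = 14·2290792932 + 1 = 32071101049.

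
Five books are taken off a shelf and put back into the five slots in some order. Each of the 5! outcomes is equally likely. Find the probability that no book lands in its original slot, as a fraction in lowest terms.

11/30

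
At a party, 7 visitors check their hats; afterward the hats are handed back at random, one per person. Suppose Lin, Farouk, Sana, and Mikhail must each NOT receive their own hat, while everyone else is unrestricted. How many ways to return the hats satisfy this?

2790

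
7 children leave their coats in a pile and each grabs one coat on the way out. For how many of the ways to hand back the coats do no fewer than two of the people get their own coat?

1331

# with exactly i fixed is C(7,i)·!(7-i); sum over i=2..7:
  i=2: C(7,2)·!5 = 21·44 = 924
  i=3: C(7,3)·!4 = 35·9 = 315
  i=4: C(7,4)·!3 = 35·2 = 70
  i=5: C(7,5)·!2 = 21·1 = 21
  i=6: C(7,6)·!1 = 7·0 = 0
  i=7: C(7,7)·!0 = 1·1 = 1
Total = 1331.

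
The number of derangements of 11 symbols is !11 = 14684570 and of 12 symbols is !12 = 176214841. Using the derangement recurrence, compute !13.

!13 = (13-1)·(!12 + !11) = 12·(176214841 + 14684570) = 12·190899411 = 2290792932.

2290792932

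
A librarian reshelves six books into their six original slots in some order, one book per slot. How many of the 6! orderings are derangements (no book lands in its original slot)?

265

By inclusion-exclusion, !6 = Σ (-1)^k · 6!/k! for k=0..6
= 6! - 6!/1! + 6!/2! - 6!/3! + 6!/4! - 6!/5! + 6!/6!
= 720 - 720 + 360 - 120 + 30 - 6 + 1
= 265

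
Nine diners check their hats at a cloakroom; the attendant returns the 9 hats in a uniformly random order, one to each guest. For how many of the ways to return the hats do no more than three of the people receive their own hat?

Sum C(9,i)·!(9-i) for i = 0..3:
  i=0: C(9,0)·!9 = 1·133496 = 133496
  i=1: C(9,1)·!8 = 9·14833 = 133497
  i=2: C(9,2)·!7 = 36·1854 = 66744
  i=3: C(9,3)·!6 = 84·265 = 22260
Total = 355997.

355997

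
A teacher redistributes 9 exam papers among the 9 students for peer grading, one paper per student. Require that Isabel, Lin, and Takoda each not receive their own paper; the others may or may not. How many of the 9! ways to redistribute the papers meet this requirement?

256320

Let A_j be the event that the j-th constrained one is fixed. By inclusion-exclusion over the 3 events:
Σ_{j=0}^{3} (-1)^j C(3,j)(9-j)!
= C(3,0)·9! - C(3,1)·8! + C(3,2)·7! - C(3,3)·6!
= 362880 - 120960 + 15120 - 720
= 256320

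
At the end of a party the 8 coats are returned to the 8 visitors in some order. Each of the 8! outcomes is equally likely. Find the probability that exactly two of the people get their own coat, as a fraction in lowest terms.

53/288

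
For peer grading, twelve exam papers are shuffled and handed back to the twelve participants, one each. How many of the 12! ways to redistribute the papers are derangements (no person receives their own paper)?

!12 is the nearest integer to 12!/e.
12! = 479001600, and 479001600/e ≈ 176214840.93, so !12 = 176214841.

176214841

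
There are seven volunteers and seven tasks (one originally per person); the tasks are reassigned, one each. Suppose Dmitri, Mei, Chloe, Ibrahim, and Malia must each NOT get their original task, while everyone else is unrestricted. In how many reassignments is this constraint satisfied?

2428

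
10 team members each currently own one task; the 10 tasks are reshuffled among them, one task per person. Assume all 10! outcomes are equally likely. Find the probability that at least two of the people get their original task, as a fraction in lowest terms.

958879/3628800

Favorable outcomes: Σ_{i≥2} C(10,i)·!(10-i) = 45·14833 + 120·1854 + 210·265 + 252·44 + 210·9 + 120·2 + 45·1 + 10·0 + 1·1 = 958879.
Total outcomes: 10! = 3628800.
Probability = 958879/3628800 = 958879/3628800.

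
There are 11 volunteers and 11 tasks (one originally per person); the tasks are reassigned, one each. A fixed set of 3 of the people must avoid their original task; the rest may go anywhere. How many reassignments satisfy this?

Let A_j be the event that the j-th constrained one is fixed. By inclusion-exclusion over the 3 events:
Σ_{j=0}^{3} (-1)^j C(3,j)(11-j)!
= C(3,0)·11! - C(3,1)·10! + C(3,2)·9! - C(3,3)·8!
= 39916800 - 10886400 + 1088640 - 40320
= 30078720

30078720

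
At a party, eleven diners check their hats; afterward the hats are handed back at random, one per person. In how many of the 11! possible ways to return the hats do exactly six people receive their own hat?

20328

Choose which 6 of the 11 are fixed: C(11,6) = 462.
The remaining 5 must be deranged: !5 = 44.
Total: 462 × 44 = 20328.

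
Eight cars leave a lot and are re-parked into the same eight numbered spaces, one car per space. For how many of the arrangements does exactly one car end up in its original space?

Pick the single fixed position: C(8,1) = 8 ways.
The other 7 form a derangement: !7 = 1854.
Total: 8 × 1854 = 14832.

14832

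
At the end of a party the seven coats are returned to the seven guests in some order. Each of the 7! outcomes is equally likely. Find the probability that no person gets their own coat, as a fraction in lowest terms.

103/280

Favorable outcomes: !7 = 1854.
Total outcomes: 7! = 5040.
Probability = 1854/5040 = 103/280.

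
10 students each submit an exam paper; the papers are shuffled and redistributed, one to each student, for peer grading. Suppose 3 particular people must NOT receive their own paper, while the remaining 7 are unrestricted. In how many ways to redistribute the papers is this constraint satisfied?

2656080

Let A_j be the event that the j-th constrained one is fixed. By inclusion-exclusion over the 3 events:
Σ_{j=0}^{3} (-1)^j C(3,j)(10-j)!
= C(3,0)·10! - C(3,1)·9! + C(3,2)·8! - C(3,3)·7!
= 3628800 - 1088640 + 120960 - 5040
= 2656080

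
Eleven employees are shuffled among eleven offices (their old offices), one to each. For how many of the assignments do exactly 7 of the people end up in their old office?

2970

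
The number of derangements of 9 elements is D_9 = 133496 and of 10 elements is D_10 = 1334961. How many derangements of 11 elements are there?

14684570

D_11 = (11-1)·(D_10 + D_9) = 10·(1334961 + 133496) = 10·1468457 = 14684570.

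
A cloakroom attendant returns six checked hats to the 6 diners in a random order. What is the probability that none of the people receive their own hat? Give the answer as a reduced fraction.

Favorable outcomes: !6 = 265.
Total outcomes: 6! = 720.
Probability = 265/720 = 53/144.

53/144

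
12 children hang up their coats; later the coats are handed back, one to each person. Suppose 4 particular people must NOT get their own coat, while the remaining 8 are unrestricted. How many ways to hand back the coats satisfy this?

339696000

Let A_j be the event that the j-th constrained one is fixed. By inclusion-exclusion over the 4 events:
Σ_{j=0}^{4} (-1)^j C(4,j)(12-j)!
= C(4,0)·12! - C(4,1)·11! + C(4,2)·10! - C(4,3)·9! + C(4,4)·8!
= 479001600 - 159667200 + 21772800 - 1451520 + 40320
= 339696000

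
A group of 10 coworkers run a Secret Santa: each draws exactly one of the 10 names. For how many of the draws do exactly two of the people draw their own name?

667485

Pick the 2 fixed positions: C(10,2) = 45 ways.
The remaining 8 must be deranged: !8 = 14833.
Total: 45 × 14833 = 667485.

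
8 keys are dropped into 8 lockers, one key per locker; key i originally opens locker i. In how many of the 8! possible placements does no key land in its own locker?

14833

!8 = 8! · Σ_{k=0}^{8} (-1)^k/k!
= 8! - 8!/1! + 8!/2! - 8!/3! + 8!/4! - 8!/5! + 8!/6! - 8!/7! + 8!/8!
= 40320 - 40320 + 20160 - 6720 + 1680 - 336 + 56 - 8 + 1
= 14833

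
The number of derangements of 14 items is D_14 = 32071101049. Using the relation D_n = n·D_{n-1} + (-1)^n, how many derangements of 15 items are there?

D_15 = 15·32071101049 - 1 = 481066515734.

481066515734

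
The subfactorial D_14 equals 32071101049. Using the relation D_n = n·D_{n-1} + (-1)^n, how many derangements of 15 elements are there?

481066515734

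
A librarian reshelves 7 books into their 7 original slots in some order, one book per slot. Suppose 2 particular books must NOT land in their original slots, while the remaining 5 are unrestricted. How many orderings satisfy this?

3720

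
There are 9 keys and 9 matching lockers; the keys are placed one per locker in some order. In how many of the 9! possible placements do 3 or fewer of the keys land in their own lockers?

355997

# with exactly i fixed is C(9,i)·!(9-i); sum over i=0..3:
  i=0: C(9,0)·!9 = 1·133496 = 133496
  i=1: C(9,1)·!8 = 9·14833 = 133497
  i=2: C(9,2)·!7 = 36·1854 = 66744
  i=3: C(9,3)·!6 = 84·265 = 22260
Total = 355997.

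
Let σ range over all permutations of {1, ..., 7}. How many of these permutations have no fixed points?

The subfactorial !7 = [7!/e] (nearest integer).
7! = 5040, and 5040/e ≈ 1854.11, so !7 = 1854.

1854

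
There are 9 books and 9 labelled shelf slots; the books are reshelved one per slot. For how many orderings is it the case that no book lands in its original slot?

133496

!9 = 9! · Σ_{k=0}^{9} (-1)^k/k!
= 9! - 9!/1! + 9!/2! - 9!/3! + 9!/4! - 9!/5! + 9!/6! - 9!/7! + 9!/8! - 9!/9!
= 362880 - 362880 + 181440 - 60480 + 15120 - 3024 + 504 - 72 + 9 - 1
= 133496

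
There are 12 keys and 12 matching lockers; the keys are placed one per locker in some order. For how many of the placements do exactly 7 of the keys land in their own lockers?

Choose which 7 of the 12 are fixed: C(12,7) = 792.
The remaining 5 must be deranged: !5 = 44.
Total: 792 × 44 = 34848.

34848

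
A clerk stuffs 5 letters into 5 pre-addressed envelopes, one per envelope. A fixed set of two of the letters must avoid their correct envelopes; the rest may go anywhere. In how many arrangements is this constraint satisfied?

Let A_j be the event that the j-th constrained one is fixed. By inclusion-exclusion over the 2 events:
Σ_{j=0}^{2} (-1)^j C(2,j)(5-j)!
= C(2,0)·5! - C(2,1)·4! + C(2,2)·3!
= 120 - 48 + 6
= 78

78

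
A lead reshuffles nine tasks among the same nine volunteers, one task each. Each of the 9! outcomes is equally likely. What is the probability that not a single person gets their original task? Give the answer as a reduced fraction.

16687/45360

Favorable outcomes: !9 = 133496.
Total outcomes: 9! = 362880.
Probability = 133496/362880 = 16687/45360.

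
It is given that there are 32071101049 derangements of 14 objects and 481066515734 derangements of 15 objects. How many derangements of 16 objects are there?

7697064251745

!16 = (16-1)·(!15 + !14) = 15·(481066515734 + 32071101049) = 15·513137616783 = 7697064251745.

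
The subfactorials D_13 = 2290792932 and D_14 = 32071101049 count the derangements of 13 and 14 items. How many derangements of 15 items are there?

D_15 = (15-1)·(D_14 + D_13) = 14·(32071101049 + 2290792932) = 14·34361893981 = 481066515734.

481066515734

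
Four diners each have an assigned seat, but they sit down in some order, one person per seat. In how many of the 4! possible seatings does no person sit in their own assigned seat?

Use !n = (n-1)(!(n-1) + !(n-2)).
!4 = 3·(2 + 1) = 3·3 = 9

9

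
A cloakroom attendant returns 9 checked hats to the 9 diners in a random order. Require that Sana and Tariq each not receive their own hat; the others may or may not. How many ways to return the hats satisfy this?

287280

Inclusion-exclusion on the 2 forbidden self-matches:
Σ_{j=0}^{2} (-1)^j C(2,j)(9-j)!
= C(2,0)·9! - C(2,1)·8! + C(2,2)·7!
= 362880 - 80640 + 5040
= 287280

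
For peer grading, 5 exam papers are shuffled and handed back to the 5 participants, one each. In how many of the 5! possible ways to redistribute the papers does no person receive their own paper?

By inclusion-exclusion, !5 = Σ (-1)^k · 5!/k! for k=0..5
= 5! - 5!/1! + 5!/2! - 5!/3! + 5!/4! - 5!/5!
= 120 - 120 + 60 - 20 + 5 - 1
= 44

44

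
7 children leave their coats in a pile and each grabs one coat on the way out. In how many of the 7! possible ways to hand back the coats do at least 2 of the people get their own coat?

1331

Sum C(7,i)·!(7-i) for i = 2..7:
  i=2: C(7,2)·!5 = 21·44 = 924
  i=3: C(7,3)·!4 = 35·9 = 315
  i=4: C(7,4)·!3 = 35·2 = 70
  i=5: C(7,5)·!2 = 21·1 = 21
  i=6: C(7,6)·!1 = 7·0 = 0
  i=7: C(7,7)·!0 = 1·1 = 1
Total = 1331.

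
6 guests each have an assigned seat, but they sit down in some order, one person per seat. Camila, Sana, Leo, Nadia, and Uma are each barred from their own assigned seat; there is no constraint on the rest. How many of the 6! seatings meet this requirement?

309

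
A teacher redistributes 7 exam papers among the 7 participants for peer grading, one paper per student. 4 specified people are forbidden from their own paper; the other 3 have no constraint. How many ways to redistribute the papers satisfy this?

2790

Let A_j be the event that the j-th constrained one is fixed. By inclusion-exclusion over the 4 events:
Σ_{j=0}^{4} (-1)^j C(4,j)(7-j)!
= C(4,0)·7! - C(4,1)·6! + C(4,2)·5! - C(4,3)·4! + C(4,4)·3!
= 5040 - 2880 + 720 - 96 + 6
= 2790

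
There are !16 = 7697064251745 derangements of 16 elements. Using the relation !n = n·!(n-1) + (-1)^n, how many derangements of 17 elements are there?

!17 = 17·7697064251745 - 1 = 130850092279664.

130850092279664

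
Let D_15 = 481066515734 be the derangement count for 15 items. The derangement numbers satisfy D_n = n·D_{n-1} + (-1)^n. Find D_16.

D_16 = 16·481066515734 + 1 = 7697064251745.

7697064251745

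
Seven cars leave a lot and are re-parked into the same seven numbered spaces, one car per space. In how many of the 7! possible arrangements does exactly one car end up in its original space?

1855

Pick the single fixed position: C(7,1) = 7 ways.
The remaining 6 must be deranged: !6 = 265.
Total: 7 × 265 = 1855.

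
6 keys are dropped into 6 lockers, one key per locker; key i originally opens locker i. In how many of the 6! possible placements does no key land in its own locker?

Recurrence: !6 = 5·(!5 + !4).
!6 = 5·(44 + 9) = 5·53 = 265

265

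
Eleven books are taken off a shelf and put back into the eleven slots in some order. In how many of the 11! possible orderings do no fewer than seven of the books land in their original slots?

# with exactly i fixed is C(11,i)·!(11-i); sum over i=7..11:
  i=7: C(11,7)·!4 = 330·9 = 2970
  i=8: C(11,8)·!3 = 165·2 = 330
  i=9: C(11,9)·!2 = 55·1 = 55
  i=10: C(11,10)·!1 = 11·0 = 0
  i=11: C(11,11)·!0 = 1·1 = 1
Total = 3356.

3356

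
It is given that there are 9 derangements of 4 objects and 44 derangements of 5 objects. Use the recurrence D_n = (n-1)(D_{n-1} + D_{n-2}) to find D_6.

265

D_6 = (6-1)·(D_5 + D_4) = 5·(44 + 9) = 5·53 = 265.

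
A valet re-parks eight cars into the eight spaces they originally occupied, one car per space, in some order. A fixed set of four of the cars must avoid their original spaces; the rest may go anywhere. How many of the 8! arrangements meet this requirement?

Let A_j be the event that the j-th constrained one is fixed. By inclusion-exclusion over the 4 events:
Σ_{j=0}^{4} (-1)^j C(4,j)(8-j)!
= C(4,0)·8! - C(4,1)·7! + C(4,2)·6! - C(4,3)·5! + C(4,4)·4!
= 40320 - 20160 + 4320 - 480 + 24
= 24024

24024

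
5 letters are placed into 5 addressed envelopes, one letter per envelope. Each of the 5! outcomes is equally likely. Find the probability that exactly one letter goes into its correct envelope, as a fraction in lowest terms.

Favorable outcomes: C(5,1)·!4 = 5·9 = 45.
Total outcomes: 5! = 120.
Probability = 45/120 = 3/8.

3/8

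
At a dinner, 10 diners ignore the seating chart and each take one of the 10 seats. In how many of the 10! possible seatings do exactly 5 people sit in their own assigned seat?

11088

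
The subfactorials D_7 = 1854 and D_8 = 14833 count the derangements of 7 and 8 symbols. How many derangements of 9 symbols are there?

D_9 = (9-1)·(D_8 + D_7) = 8·(14833 + 1854) = 8·16687 = 133496.

133496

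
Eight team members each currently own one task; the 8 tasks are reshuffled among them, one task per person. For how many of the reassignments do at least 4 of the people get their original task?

Sum C(8,i)·!(8-i) for i = 4..8:
  i=4: C(8,4)·!4 = 70·9 = 630
  i=5: C(8,5)·!3 = 56·2 = 112
  i=6: C(8,6)·!2 = 28·1 = 28
  i=7: C(8,7)·!1 = 8·0 = 0
  i=8: C(8,8)·!0 = 1·1 = 1
Total = 771.

771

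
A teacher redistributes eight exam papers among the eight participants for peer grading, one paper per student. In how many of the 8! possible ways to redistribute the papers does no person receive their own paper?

!8 is the nearest integer to 8!/e.
8! = 40320, and 40320/e ≈ 14832.90, so !8 = 14833.

14833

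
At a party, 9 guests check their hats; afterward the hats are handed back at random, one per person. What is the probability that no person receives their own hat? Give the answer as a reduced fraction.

Favorable outcomes: !9 = 133496.
Total outcomes: 9! = 362880.
Probability = 133496/362880 = 16687/45360.

16687/45360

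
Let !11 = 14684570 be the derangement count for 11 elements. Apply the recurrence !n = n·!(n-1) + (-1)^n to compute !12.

!12 = 12·14684570 + 1 = 176214841.

176214841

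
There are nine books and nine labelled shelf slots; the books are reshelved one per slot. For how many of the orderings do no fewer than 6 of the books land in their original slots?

205

# with exactly i fixed is C(9,i)·!(9-i); sum over i=6..9:
  i=6: C(9,6)·!3 = 84·2 = 168
  i=7: C(9,7)·!2 = 36·1 = 36
  i=8: C(9,8)·!1 = 9·0 = 0
  i=9: C(9,9)·!0 = 1·1 = 1
Total = 205.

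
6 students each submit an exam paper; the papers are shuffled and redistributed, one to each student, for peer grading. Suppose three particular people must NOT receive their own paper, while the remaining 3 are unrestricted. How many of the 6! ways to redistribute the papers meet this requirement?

426

Inclusion-exclusion on the 3 forbidden self-matches:
Σ_{j=0}^{3} (-1)^j C(3,j)(6-j)!
= C(3,0)·6! - C(3,1)·5! + C(3,2)·4! - C(3,3)·3!
= 720 - 360 + 72 - 6
= 426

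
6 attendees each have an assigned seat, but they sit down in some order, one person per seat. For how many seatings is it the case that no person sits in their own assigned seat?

265

!6 is the nearest integer to 6!/e.
6! = 720, and 720/e ≈ 264.87, so !6 = 265.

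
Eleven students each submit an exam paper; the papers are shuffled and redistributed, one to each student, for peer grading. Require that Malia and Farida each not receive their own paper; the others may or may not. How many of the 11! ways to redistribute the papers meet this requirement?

33022080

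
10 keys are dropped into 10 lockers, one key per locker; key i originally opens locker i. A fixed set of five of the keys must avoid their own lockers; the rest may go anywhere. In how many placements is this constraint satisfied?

2170680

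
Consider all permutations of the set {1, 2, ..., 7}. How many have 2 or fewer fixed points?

4633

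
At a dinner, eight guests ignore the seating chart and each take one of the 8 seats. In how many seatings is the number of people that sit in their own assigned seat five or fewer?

40291

# with exactly i fixed is C(8,i)·!(8-i); sum over i=0..5:
  i=0: C(8,0)·!8 = 1·14833 = 14833
  i=1: C(8,1)·!7 = 8·1854 = 14832
  i=2: C(8,2)·!6 = 28·265 = 7420
  i=3: C(8,3)·!5 = 56·44 = 2464
  i=4: C(8,4)·!4 = 70·9 = 630
  i=5: C(8,5)·!3 = 56·2 = 112
Total = 40291.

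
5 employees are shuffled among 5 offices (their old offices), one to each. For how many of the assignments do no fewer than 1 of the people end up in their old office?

Sum C(5,i)·!(5-i) for i = 1..5:
  i=1: C(5,1)·!4 = 5·9 = 45
  i=2: C(5,2)·!3 = 10·2 = 20
  i=3: C(5,3)·!2 = 10·1 = 10
  i=4: C(5,4)·!1 = 5·0 = 0
  i=5: C(5,5)·!0 = 1·1 = 1
Total = 76.

76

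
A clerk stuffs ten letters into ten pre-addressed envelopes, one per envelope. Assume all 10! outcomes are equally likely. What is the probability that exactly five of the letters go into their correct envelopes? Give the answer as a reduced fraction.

11/3600

Favorable outcomes: C(10,5)·!5 = 252·44 = 11088.
Total outcomes: 10! = 3628800.
Probability = 11088/3628800 = 11/3600.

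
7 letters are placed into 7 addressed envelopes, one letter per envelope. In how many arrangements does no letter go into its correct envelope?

1854

Recurrence: !7 = 6·(!6 + !5).
!7 = 6·(265 + 44) = 6·309 = 1854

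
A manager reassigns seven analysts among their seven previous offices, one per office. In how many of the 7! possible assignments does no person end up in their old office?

1854

By inclusion-exclusion, !7 = Σ (-1)^k · 7!/k! for k=0..7
= 7! - 7!/1! + 7!/2! - 7!/3! + 7!/4! - 7!/5! + 7!/6! - 7!/7!
= 5040 - 5040 + 2520 - 840 + 210 - 42 + 7 - 1
= 1854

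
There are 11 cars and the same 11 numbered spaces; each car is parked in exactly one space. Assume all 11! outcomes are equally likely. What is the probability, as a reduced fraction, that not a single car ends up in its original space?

1468457/3991680

Favorable outcomes: !11 = 14684570.
Total outcomes: 11! = 39916800.
Probability = 14684570/39916800 = 1468457/3991680.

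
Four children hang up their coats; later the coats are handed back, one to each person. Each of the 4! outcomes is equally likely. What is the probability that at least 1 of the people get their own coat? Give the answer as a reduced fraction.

Favorable outcomes: Σ_{i≥1} C(4,i)·!(4-i) = 4·2 + 6·1 + 4·0 + 1·1 = 15.
Total outcomes: 4! = 24.
Probability = 15/24 = 5/8.

5/8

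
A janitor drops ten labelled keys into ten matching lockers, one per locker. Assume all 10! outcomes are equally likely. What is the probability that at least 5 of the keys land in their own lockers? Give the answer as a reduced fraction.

829/226800

Favorable outcomes: Σ_{i≥5} C(10,i)·!(10-i) = 252·44 + 210·9 + 120·2 + 45·1 + 10·0 + 1·1 = 13264.
Total outcomes: 10! = 3628800.
Probability = 13264/3628800 = 829/226800.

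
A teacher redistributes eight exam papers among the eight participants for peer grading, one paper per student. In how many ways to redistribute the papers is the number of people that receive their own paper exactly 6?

28

Choose which 6 of the 8 are fixed: C(8,6) = 28.
The other 2 form a derangement: !2 = 1.
Total: 28 × 1 = 28.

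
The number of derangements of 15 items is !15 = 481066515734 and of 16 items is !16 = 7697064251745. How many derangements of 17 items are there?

130850092279664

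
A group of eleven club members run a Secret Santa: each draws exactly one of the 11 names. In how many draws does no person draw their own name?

14684570

Recurrence: !11 = 10·(!10 + !9).
!11 = 10·(1334961 + 133496) = 10·1468457 = 14684570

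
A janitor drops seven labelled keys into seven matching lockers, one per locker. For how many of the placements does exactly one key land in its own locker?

Pick the single fixed position: C(7,1) = 7 ways.
The other 6 form a derangement: !6 = 265.
Total: 7 × 265 = 1855.

1855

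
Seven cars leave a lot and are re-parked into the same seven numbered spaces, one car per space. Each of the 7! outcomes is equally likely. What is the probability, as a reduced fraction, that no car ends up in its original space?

Favorable outcomes: !7 = 1854.
Total outcomes: 7! = 5040.
Probability = 1854/5040 = 103/280.

103/280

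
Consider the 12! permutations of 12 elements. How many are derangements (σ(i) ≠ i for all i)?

Use !n = n·!(n-1) + (-1)^n.
!12 = 12·14684570 + 1 = 176214841

176214841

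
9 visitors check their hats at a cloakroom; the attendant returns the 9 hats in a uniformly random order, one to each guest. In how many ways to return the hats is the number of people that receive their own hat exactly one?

Choose which one of the 9 is fixed: C(9,1) = 9.
The other 8 form a derangement: !8 = 14833.
Total: 9 × 14833 = 133497.

133497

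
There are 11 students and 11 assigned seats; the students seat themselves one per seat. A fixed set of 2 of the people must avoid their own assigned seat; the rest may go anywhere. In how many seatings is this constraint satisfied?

33022080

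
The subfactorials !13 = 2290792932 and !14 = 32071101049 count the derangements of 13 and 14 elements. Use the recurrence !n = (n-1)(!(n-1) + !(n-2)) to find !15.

481066515734

!15 = (15-1)·(!14 + !13) = 14·(32071101049 + 2290792932) = 14·34361893981 = 481066515734.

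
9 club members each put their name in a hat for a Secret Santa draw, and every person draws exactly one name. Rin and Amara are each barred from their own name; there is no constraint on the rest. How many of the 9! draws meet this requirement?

287280

Inclusion-exclusion on the 2 forbidden self-matches:
Σ_{j=0}^{2} (-1)^j C(2,j)(9-j)!
= C(2,0)·9! - C(2,1)·8! + C(2,2)·7!
= 362880 - 80640 + 5040
= 287280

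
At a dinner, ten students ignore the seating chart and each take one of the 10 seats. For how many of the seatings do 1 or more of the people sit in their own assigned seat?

2293839

# with exactly i fixed is C(10,i)·!(10-i); sum over i=1..10:
  i=1: C(10,1)·!9 = 10·133496 = 1334960
  i=2: C(10,2)·!8 = 45·14833 = 667485
  i=3: C(10,3)·!7 = 120·1854 = 222480
  i=4: C(10,4)·!6 = 210·265 = 55650
  i=5: C(10,5)·!5 = 252·44 = 11088
  i=6: C(10,6)·!4 = 210·9 = 1890
  i=7: C(10,7)·!3 = 120·2 = 240
  i=8: C(10,8)·!2 = 45·1 = 45
  i=9: C(10,9)·!1 = 10·0 = 0
  i=10: C(10,10)·!0 = 1·1 = 1
Total = 2293839.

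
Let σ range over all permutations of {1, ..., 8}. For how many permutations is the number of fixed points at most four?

Sum C(8,i)·!(8-i) for i = 0..4:
  i=0: C(8,0)·!8 = 1·14833 = 14833
  i=1: C(8,1)·!7 = 8·1854 = 14832
  i=2: C(8,2)·!6 = 28·265 = 7420
  i=3: C(8,3)·!5 = 56·44 = 2464
  i=4: C(8,4)·!4 = 70·9 = 630
Total = 40179.

40179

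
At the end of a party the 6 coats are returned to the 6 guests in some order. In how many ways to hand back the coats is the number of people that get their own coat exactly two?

135

Pick the 2 fixed positions: C(6,2) = 15 ways.
The other 4 form a derangement: !4 = 9.
Total: 15 × 9 = 135.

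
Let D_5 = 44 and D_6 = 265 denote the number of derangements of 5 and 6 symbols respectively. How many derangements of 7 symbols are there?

D_7 = (7-1)·(D_6 + D_5) = 6·(265 + 44) = 6·309 = 1854.

1854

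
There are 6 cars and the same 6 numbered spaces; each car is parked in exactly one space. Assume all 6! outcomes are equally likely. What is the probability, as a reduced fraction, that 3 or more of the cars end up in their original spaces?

7/90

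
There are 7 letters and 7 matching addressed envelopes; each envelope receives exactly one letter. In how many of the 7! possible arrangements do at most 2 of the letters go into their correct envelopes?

4633

# with exactly i fixed is C(7,i)·!(7-i); sum over i=0..2:
  i=0: C(7,0)·!7 = 1·1854 = 1854
  i=1: C(7,1)·!6 = 7·265 = 1855
  i=2: C(7,2)·!5 = 21·44 = 924
Total = 4633.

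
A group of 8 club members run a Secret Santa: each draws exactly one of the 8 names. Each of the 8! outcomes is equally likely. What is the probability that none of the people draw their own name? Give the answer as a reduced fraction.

2119/5760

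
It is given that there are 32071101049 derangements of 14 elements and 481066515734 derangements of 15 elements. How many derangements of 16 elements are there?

D_16 = (16-1)·(D_15 + D_14) = 15·(481066515734 + 32071101049) = 15·513137616783 = 7697064251745.

7697064251745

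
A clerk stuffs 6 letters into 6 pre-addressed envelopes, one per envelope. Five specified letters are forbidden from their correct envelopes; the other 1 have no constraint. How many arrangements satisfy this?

309

Let A_j be the event that the j-th constrained one is fixed. By inclusion-exclusion over the 5 events:
Σ_{j=0}^{5} (-1)^j C(5,j)(6-j)!
= C(5,0)·6! - C(5,1)·5! + C(5,2)·4! - C(5,3)·3! + C(5,4)·2! - C(5,5)·1!
= 720 - 600 + 240 - 60 + 10 - 1
= 309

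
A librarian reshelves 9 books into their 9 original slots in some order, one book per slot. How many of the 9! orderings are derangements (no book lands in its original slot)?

By inclusion-exclusion, !9 = Σ (-1)^k · 9!/k! for k=0..9
= 9! - 9!/1! + 9!/2! - 9!/3! + 9!/4! - 9!/5! + 9!/6! - 9!/7! + 9!/8! - 9!/9!
= 362880 - 362880 + 181440 - 60480 + 15120 - 3024 + 504 - 72 + 9 - 1
= 133496

133496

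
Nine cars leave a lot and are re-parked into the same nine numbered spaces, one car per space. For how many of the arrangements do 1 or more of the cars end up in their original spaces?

Sum C(9,i)·!(9-i) for i = 1..9:
  i=1: C(9,1)·!8 = 9·14833 = 133497
  i=2: C(9,2)·!7 = 36·1854 = 66744
  i=3: C(9,3)·!6 = 84·265 = 22260
  i=4: C(9,4)·!5 = 126·44 = 5544
  i=5: C(9,5)·!4 = 126·9 = 1134
  i=6: C(9,6)·!3 = 84·2 = 168
  i=7: C(9,7)·!2 = 36·1 = 36
  i=8: C(9,8)·!1 = 9·0 = 0
  i=9: C(9,9)·!0 = 1·1 = 1
Total = 229384.

229384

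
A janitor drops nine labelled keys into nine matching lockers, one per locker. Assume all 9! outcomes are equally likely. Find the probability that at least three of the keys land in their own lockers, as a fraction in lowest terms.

29143/362880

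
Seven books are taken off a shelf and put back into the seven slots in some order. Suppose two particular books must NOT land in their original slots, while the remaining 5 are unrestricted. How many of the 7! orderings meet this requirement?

3720

Let A_j be the event that the j-th constrained one is fixed. By inclusion-exclusion over the 2 events:
Σ_{j=0}^{2} (-1)^j C(2,j)(7-j)!
= C(2,0)·7! - C(2,1)·6! + C(2,2)·5!
= 5040 - 1440 + 120
= 3720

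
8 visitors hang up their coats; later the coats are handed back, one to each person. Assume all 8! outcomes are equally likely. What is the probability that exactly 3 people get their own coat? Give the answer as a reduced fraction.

11/180

Favorable outcomes: C(8,3)·!5 = 56·44 = 2464.
Total outcomes: 8! = 40320.
Probability = 2464/40320 = 11/180.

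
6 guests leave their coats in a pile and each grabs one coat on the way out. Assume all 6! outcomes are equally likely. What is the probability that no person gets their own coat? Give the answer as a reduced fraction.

53/144

Favorable outcomes: !6 = 265.
Total outcomes: 6! = 720.
Probability = 265/720 = 53/144.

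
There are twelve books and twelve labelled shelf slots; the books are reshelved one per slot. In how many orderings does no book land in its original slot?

176214841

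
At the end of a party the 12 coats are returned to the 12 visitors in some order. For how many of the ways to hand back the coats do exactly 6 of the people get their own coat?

244860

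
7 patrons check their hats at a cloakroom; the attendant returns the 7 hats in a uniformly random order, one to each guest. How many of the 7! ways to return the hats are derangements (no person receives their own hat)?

1854

The subfactorial !7 = [7!/e] (nearest integer).
7! = 5040, and 5040/e ≈ 1854.11, so !7 = 1854.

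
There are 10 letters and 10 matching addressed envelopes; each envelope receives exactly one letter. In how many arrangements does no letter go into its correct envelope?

1334961

Use !n = (n-1)(!(n-1) + !(n-2)).
!10 = 9·(133496 + 14833) = 9·148329 = 1334961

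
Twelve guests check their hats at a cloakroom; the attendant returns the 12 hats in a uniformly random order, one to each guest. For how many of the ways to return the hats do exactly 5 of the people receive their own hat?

1468368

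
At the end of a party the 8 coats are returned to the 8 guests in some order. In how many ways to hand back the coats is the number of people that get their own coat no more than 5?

Sum C(8,i)·!(8-i) for i = 0..5:
  i=0: C(8,0)·!8 = 1·14833 = 14833
  i=1: C(8,1)·!7 = 8·1854 = 14832
  i=2: C(8,2)·!6 = 28·265 = 7420
  i=3: C(8,3)·!5 = 56·44 = 2464
  i=4: C(8,4)·!4 = 70·9 = 630
  i=5: C(8,5)·!3 = 56·2 = 112
Total = 40291.

40291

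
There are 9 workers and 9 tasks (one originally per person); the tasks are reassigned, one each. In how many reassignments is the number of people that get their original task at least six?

Sum C(9,i)·!(9-i) for i = 6..9:
  i=6: C(9,6)·!3 = 84·2 = 168
  i=7: C(9,7)·!2 = 36·1 = 36
  i=8: C(9,8)·!1 = 9·0 = 0
  i=9: C(9,9)·!0 = 1·1 = 1
Total = 205.

205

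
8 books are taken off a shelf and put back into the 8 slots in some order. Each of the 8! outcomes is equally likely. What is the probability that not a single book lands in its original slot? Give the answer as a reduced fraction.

Favorable outcomes: !8 = 14833.
Total outcomes: 8! = 40320.
Probability = 14833/40320 = 2119/5760.

2119/5760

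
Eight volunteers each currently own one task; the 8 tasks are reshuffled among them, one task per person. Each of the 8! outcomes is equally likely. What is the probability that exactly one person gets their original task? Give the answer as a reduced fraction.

103/280

Favorable outcomes: C(8,1)·!7 = 8·1854 = 14832.
Total outcomes: 8! = 40320.
Probability = 14832/40320 = 103/280.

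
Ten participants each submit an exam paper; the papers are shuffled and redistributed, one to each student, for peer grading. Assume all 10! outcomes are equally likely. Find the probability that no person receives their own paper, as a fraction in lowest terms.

16481/44800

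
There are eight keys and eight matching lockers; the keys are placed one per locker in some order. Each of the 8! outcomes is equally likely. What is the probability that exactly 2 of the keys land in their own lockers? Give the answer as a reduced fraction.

53/288

Favorable outcomes: C(8,2)·!6 = 28·265 = 7420.
Total outcomes: 8! = 40320.
Probability = 7420/40320 = 53/288.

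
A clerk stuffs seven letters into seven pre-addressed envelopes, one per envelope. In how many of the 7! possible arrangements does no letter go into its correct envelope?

1854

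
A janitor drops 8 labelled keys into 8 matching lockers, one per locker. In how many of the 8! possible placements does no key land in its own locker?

14833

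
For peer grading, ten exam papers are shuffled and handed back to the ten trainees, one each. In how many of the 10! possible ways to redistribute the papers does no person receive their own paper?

By inclusion-exclusion, !10 = Σ (-1)^k · 10!/k! for k=0..10
= 10! - 10!/1! + 10!/2! - 10!/3! + 10!/4! - 10!/5! + 10!/6! - 10!/7! + 10!/8! - 10!/9! + 10!/10!
= 3628800 - 3628800 + 1814400 - 604800 + 151200 - 30240 + 5040 - 720 + 90 - 10 + 1
= 1334961

1334961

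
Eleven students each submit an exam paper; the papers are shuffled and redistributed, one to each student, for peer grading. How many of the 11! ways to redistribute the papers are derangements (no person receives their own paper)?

Recurrence: !11 = 10·(!10 + !9).
!11 = 10·(1334961 + 133496) = 10·1468457 = 14684570

14684570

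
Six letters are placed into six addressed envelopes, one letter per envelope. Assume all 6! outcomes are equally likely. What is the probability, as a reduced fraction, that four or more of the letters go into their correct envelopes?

1/45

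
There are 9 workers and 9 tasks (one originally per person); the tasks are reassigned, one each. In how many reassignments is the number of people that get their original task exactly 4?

Choose which 4 of the 9 are fixed: C(9,4) = 126.
The other 5 form a derangement: !5 = 44.
Total: 126 × 44 = 5544.

5544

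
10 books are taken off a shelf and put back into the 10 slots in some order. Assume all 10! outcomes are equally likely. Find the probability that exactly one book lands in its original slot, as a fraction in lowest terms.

Favorable outcomes: C(10,1)·!9 = 10·133496 = 1334960.
Total outcomes: 10! = 3628800.
Probability = 1334960/3628800 = 16687/45360.

16687/45360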